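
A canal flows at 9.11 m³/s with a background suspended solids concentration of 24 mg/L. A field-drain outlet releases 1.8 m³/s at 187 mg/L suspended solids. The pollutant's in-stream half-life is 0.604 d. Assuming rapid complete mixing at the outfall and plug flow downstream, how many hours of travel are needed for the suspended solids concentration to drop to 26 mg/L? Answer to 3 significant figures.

Conservation of mass: C = (9.110·24.00 + 1.800·187.0) / 10.91 = 555.2/10.91 = 50.89 mg/L.
Half-life 0.604 d → k = ln 2 / 0.604 = 1.148 d⁻¹.
50.89·exp(−k·t) = 26 → t = ln(50.89/26)/k = 50570 s = 14.05 h.

14.0 h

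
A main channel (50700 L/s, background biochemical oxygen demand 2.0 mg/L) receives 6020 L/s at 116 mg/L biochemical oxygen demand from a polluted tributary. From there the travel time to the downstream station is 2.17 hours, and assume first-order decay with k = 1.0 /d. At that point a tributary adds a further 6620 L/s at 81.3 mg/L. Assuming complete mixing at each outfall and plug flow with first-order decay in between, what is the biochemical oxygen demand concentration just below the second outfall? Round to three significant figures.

Conservation of mass: C = (50700·2.000 + 6020·116.0) / 56720 = 799700/56720 = 14.10 mg/L; combined flow 56720 L/s.
First-order decay: C = 14.10·exp(−k·t) = 14.10·0.9136 = 12.88 mg/L.
At the second outfall, C = (56720·12.88 + 6620·81.30) / (56720 + 6620) = 20.03 mg/L.

20.0 mg/L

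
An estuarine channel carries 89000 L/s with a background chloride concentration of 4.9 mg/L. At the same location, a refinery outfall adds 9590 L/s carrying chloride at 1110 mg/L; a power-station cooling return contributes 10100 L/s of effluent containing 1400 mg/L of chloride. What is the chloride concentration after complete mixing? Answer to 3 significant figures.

After mixing, C = (89000·4.900 + 9590·1110 + 10100·1400) / 108700 = 25220000/108700 = 232.0 mg/L.

232 mg/L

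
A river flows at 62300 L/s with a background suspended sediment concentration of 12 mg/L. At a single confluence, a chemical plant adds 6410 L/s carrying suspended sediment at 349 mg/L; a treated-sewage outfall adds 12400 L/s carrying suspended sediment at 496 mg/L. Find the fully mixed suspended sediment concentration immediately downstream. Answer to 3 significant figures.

Mass balance: C = (62300·12.00 + 6410·349.0 + 12400·496.0) / 81110 = 9135000/81110 = 112.6 mg/L.

113 mg/L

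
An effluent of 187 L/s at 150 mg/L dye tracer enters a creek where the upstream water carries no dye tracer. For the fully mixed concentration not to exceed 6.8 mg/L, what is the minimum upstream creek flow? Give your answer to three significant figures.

3940 L/s

Set C_mix = 6.8: (Q·0 + 187.0·150.0) / (Q + 187.0) = 6.8
→ Q = 187.0·(150.0 − 6.8)/(6.8 − 0) = 3938 L/s.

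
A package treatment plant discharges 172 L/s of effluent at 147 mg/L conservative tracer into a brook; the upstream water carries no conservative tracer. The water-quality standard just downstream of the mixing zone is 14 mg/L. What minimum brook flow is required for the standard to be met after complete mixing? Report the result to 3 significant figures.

Set C_mix = 14: (Q·0 + 172.0·147.0) / (Q + 172.0) = 14
→ Q = 172.0·(147.0 − 14)/(14 − 0) = 1634 L/s.

1630 L/s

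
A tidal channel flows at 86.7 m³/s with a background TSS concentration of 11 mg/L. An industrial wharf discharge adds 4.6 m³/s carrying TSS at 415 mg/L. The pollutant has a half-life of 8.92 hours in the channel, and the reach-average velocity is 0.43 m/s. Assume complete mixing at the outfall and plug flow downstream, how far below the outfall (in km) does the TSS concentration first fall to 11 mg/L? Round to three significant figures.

20.9 km

Conservation of mass: C = (86.70·11.00 + 4.600·415.0) / 91.30 = 2863/91.30 = 31.35 mg/L.
Half-life 8.92 h → k = ln 2 / 8.92 = 0.07771 h⁻¹ = 1.865 d⁻¹.
Set 31.35·exp(−k·t) = 11 → t = ln(31.35/11)/k = 48530 s = 13.48 h.
Distance = v·t = 0.43·48530 = 20870 m = 20.87 km.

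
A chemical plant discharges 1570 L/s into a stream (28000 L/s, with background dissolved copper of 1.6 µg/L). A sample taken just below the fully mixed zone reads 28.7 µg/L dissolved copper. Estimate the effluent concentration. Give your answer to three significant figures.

Mass balance: 28000·1.600 + 1570·Cₑ = 29570·28.70
→ Cₑ = (29570·28.70 − 28000·1.600) / 1570 = 512.0 µg/L.

512 µg/L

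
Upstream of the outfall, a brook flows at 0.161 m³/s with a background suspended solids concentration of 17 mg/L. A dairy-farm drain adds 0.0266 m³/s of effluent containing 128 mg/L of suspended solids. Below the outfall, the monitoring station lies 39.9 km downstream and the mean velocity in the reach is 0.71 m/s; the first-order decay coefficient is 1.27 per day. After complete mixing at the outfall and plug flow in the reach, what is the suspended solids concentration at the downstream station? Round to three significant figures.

14.3 mg/L

Mixed concentration C = ΣQC/ΣQ = (0.1610·17.00 + 0.02660·128.0) / 0.1876 = 6.142/0.1876 = 32.74 mg/L.
Travel time t = 39.9·1000 / 0.71 = 56200 s = 15.61 h.
Applying C = C₀e^(−kt): 32.74 × 0.4378 = 14.33 mg/L.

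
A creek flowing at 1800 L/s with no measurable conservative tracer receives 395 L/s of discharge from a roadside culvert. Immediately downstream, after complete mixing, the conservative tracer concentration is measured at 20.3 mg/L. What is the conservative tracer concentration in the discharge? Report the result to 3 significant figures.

113 mg/L

Mass balance: 1800·0 + 395.0·Cₑ = 2195·20.30
→ Cₑ = (2195·20.30 − 1800·0) / 395.0 = 112.8 mg/L.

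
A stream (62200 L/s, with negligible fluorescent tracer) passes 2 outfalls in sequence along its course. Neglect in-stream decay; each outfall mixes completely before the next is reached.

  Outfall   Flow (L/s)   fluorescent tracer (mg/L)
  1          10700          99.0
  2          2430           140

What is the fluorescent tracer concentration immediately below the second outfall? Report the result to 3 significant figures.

Below outfall 1: Q → 72900 L/s, C = (62200·0 + 10700·99.00)/72900 = 14.53 mg/L.
Below outfall 2: Q → 75330 L/s, C = (72900·14.53 + 2430·140.0)/75330 = 18.58 mg/L.

18.6 mg/L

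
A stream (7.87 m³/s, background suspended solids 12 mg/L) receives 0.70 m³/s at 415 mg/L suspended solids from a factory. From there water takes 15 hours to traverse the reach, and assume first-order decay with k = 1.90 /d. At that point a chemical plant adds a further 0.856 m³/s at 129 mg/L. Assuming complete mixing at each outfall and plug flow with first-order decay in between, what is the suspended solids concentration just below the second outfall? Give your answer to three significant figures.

Conservation of mass: C = (7.870·12.00 + 0.7000·415.0) / 8.570 = 384.9/8.570 = 44.92 mg/L; combined flow 8.570 m³/s.
After decay, C = 44.92 × e^(−kt) = 44.92 × 0.3050 = 13.70 mg/L.
At the second outfall, C = (8.570·13.70 + 0.8560·129.0) / (8.570 + 0.8560) = 24.17 mg/L.

24.2 mg/L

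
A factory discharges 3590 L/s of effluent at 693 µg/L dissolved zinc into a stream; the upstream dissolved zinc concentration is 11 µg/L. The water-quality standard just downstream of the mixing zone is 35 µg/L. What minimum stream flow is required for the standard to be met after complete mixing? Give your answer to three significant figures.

98400 L/s

Set C_mix = 35: (Q·11.00 + 3590·693.0) / (Q + 3590) = 35
→ Q = 3590·(693.0 − 35)/(35 − 11.00) = 98430 L/s.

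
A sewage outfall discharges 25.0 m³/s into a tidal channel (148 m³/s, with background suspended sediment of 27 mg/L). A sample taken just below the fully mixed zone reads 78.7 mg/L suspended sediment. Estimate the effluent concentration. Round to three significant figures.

Mass balance: 148.0·27.00 + 25.00·Cₑ = 173.0·78.70
→ Cₑ = (173.0·78.70 − 148.0·27.00) / 25.00 = 384.8 mg/L.

385 mg/L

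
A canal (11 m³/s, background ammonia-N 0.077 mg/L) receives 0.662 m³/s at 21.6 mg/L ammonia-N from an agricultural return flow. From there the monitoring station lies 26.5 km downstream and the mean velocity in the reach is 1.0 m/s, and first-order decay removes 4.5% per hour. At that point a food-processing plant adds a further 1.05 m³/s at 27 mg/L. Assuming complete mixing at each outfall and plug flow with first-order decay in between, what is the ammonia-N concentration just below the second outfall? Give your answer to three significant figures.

3.08 mg/L

Flow-weighted average: C = (11.00·0.07700 + 0.6620·21.60) / 11.66 = 15.15/11.66 = 1.299 mg/L; combined flow 11.66 m³/s.
Travel time t = 26.5·1000 / 1.0 = 26500 s = 7.361 h.
4.5%/h lost → k = −ln(1 − 0.045) = 0.04604 h⁻¹.
First-order decay: C = 1.299·exp(−k·t) = 1.299·0.7125 = 0.9254 mg/L.
Second outfall: C = (11.66·0.9254 + 1.050·27.00)/12.71 = 3.079 mg/L.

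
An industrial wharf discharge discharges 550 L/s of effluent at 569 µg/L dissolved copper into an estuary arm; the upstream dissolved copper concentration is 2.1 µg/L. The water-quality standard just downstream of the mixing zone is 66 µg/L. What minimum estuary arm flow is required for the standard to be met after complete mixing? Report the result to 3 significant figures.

4330 L/s

Set C_mix = 66: (Q·2.100 + 550.0·569.0) / (Q + 550.0) = 66
→ Q = 550.0·(569.0 − 66)/(66 − 2.100) = 4329 L/s.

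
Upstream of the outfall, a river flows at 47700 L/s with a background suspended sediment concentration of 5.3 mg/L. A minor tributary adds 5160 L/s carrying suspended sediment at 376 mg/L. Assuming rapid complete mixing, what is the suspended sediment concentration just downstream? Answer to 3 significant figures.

41.5 mg/L

Conservation of mass: C = (47700·5.300 + 5160·376.0) / 52860 = 2193000/52860 = 41.49 mg/L.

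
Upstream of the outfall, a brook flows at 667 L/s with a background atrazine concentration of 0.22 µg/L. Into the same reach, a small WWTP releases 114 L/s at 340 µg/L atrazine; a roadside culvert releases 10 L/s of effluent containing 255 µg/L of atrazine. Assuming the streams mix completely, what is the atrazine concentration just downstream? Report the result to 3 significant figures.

Mixed concentration C = ΣQC/ΣQ = (667.0·0.2200 + 114.0·340.0 + 10.00·255.0) / 791.0 = 41460/791.0 = 52.41 µg/L.

52.4 µg/L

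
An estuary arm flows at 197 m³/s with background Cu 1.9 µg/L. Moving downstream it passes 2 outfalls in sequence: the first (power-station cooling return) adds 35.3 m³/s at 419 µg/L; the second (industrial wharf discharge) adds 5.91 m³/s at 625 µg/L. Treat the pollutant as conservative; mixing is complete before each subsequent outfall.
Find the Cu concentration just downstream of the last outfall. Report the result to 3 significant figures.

Outfall 1: combined Q = 232.3 m³/s; C = (197.0·1.900 + 35.30·419.0)/232.3 = 65.28 µg/L.
Outfall 2: combined Q = 238.2 m³/s; C = (232.3·65.28 + 5.910·625.0)/238.2 = 79.17 µg/L.

79.2 µg/L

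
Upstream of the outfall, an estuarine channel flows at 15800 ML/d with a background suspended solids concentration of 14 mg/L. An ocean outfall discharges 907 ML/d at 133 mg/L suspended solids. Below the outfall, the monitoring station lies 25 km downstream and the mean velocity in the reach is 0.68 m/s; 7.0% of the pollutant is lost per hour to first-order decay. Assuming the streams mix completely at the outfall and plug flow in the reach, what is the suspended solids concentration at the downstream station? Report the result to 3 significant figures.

Conservation of mass: C = (15800·14.00 + 907.0·133.0) / 16710 = 341800/16710 = 20.46 mg/L.
Travel time t = 25·1000 / 0.68 = 36760 s = 10.21 h.
7.0%/h lost → k = −ln(1 − 0.07) = 0.07257 h⁻¹.
Applying C = C₀e^(−kt): 20.46 × 0.4766 = 9.751 mg/L.

9.75 mg/L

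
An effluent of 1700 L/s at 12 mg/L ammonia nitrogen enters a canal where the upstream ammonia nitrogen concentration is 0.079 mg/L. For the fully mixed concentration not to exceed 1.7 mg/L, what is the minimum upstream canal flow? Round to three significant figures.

10800 L/s

Set C_mix = 1.7: (Q·0.07900 + 1700·12.00) / (Q + 1700) = 1.7
→ Q = 1700·(12.00 − 1.7)/(1.7 − 0.07900) = 10800 L/s.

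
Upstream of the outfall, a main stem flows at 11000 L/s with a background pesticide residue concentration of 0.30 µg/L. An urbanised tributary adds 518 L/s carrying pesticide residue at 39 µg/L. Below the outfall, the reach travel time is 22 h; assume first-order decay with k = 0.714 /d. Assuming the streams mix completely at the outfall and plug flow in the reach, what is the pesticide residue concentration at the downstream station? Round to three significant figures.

1.06 µg/L

After mixing, C = (11000·0.3000 + 518.0·39.00) / 11520 = 23500/11520 = 2.040 µg/L.
Applying C = C₀e^(−kt): 2.040 × 0.5197 = 1.060 µg/L.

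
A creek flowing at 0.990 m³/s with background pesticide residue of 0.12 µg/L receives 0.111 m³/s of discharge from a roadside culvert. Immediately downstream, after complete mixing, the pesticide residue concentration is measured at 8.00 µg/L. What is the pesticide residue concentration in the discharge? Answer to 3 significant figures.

Mass balance: 0.9900·0.1200 + 0.1110·Cₑ = 1.101·8.000
→ Cₑ = (1.101·8.000 − 0.9900·0.1200) / 0.1110 = 78.28 µg/L.

78.3 µg/L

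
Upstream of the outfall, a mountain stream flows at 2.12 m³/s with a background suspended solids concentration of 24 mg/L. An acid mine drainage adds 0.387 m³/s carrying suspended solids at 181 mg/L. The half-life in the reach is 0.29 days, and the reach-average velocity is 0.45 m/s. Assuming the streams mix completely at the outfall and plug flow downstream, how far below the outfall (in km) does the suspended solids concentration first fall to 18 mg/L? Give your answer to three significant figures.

16.0 km

Flow-weighted average: C = (2.120·24.00 + 0.3870·181.0) / 2.507 = 120.9/2.507 = 48.24 mg/L.
Half-life 0.29 d → k = ln 2 / 0.29 = 2.390 d⁻¹.
Set 48.24·exp(−k·t) = 18 → t = ln(48.24/18)/k = 35630 s = 9.898 h.
Distance = v·t = 0.45·35630 = 16030 m = 16.03 km.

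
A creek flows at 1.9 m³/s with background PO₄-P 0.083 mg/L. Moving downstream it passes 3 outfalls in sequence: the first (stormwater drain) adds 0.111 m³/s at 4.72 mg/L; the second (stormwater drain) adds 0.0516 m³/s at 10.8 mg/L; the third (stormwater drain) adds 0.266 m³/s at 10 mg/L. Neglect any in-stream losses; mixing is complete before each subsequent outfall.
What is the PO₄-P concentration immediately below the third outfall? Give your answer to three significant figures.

1.67 mg/L

After outfall 1: Q = 1.900 + 0.1110 = 2.011 m³/s; C = (1.900·0.08300 + 0.1110·4.720)/2.011 = 0.3389 mg/L.
After outfall 2: Q = 2.011 + 0.05160 = 2.063 m³/s; C = (2.011·0.3389 + 0.05160·10.80)/2.063 = 0.6006 mg/L.
After outfall 3: Q = 2.063 + 0.2660 = 2.329 m³/s; C = (2.063·0.6006 + 0.2660·10.00)/2.329 = 1.674 mg/L.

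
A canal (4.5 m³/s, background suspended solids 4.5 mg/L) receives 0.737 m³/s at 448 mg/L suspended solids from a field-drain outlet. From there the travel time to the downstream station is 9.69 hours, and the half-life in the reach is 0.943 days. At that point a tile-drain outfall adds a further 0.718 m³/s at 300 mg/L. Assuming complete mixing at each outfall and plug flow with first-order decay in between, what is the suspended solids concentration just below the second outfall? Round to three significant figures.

79.9 mg/L

Mass balance: C = (4.500·4.500 + 0.7370·448.0) / 5.237 = 350.4/5.237 = 66.91 mg/L; combined flow 5.237 m³/s.
Half-life 0.943 d → k = ln 2 / 0.943 = 0.7350 d⁻¹.
Decay over the reach: 66.91·exp(−kt) = 66.91·0.7432 = 49.73 mg/L.
Second outfall: C = (5.237·49.73 + 0.7180·300.0)/5.955 = 79.91 mg/L.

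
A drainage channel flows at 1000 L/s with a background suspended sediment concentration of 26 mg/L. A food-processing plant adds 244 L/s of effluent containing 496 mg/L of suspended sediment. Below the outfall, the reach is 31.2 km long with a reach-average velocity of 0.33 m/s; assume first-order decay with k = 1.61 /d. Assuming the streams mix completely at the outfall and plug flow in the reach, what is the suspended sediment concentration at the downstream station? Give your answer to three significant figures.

20.3 mg/L

Mixed concentration C = ΣQC/ΣQ = (1000·26.00 + 244.0·496.0) / 1244 = 147000/1244 = 118.2 mg/L.
Travel time t = 31.2·1000 / 0.33 = 94550 s = 26.26 h.
First-order decay: C = 118.2·exp(−k·t) = 118.2·0.1717 = 20.30 mg/L.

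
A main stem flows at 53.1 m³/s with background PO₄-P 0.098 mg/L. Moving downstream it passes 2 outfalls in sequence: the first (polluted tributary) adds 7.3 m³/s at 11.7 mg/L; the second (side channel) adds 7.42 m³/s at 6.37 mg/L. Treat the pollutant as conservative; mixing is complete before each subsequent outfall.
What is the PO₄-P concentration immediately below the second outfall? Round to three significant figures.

2.03 mg/L

Outfall 1: combined Q = 60.40 m³/s; C = (53.10·0.09800 + 7.300·11.70)/60.40 = 1.500 mg/L.
Outfall 2: combined Q = 67.82 m³/s; C = (60.40·1.500 + 7.420·6.370)/67.82 = 2.033 mg/L.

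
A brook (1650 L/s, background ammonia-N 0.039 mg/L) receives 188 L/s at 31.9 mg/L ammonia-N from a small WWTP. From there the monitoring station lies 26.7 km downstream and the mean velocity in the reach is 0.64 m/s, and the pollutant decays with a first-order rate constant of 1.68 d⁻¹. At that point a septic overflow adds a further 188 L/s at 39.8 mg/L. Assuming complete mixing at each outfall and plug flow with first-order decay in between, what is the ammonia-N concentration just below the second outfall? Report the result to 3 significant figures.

Conservation of mass: C = (1650·0.03900 + 188.0·31.90) / 1838 = 6062/1838 = 3.298 mg/L; combined flow 1838 L/s.
Travel time t = 26.7·1000 / 0.64 = 41720 s = 11.59 h.
Decay over the reach: 3.298·exp(−kt) = 3.298·0.4443 = 1.465 mg/L.
Second outfall: C = (1838·1.465 + 188.0·39.80)/2026 = 5.023 mg/L.

5.02 mg/L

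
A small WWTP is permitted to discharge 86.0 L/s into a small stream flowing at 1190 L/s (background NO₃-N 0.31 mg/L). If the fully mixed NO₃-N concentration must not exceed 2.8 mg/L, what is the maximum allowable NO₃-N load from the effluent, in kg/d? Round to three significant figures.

Mass balance at the limit: 1190·0.3100 + 86.00·Cₑ = 1276·2.8 → Cₑ = 37.25 mg/L.
86.00 L/s = 0.08600 m³/s. Load = 0.08600 m³/s × 37.25 g/m³ × 86 400 s/d = 276.8 kg/d.

277 kg/d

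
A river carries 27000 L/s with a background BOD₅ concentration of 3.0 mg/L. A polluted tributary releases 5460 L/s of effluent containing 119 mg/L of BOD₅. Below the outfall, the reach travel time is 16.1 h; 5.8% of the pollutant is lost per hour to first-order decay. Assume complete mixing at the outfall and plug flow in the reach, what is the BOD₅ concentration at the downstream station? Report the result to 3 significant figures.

Mass balance: C = (27000·3.000 + 5460·119.0) / 32460 = 730700/32460 = 22.51 mg/L.
5.8%/h lost → k = −ln(1 − 0.058) = 0.05975 h⁻¹.
Decay over the reach: 22.51·exp(−kt) = 22.51·0.3821 = 8.603 mg/L.

8.60 mg/L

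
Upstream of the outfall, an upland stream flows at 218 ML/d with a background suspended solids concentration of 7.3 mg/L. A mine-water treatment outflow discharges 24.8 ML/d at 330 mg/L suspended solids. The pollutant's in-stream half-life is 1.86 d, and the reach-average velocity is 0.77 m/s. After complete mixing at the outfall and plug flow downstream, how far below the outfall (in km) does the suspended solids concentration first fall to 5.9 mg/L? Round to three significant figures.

Conservation of mass: C = (218.0·7.300 + 24.80·330.0) / 242.8 = 9775/242.8 = 40.26 mg/L.
Half-life 1.86 d → k = ln 2 / 1.86 = 0.3727 d⁻¹.
Set 40.26·exp(−k·t) = 5.9 → t = ln(40.26/5.9)/k = 445200 s = 123.7 h.
Distance = v·t = 0.77·445200 = 342800 m = 342.8 km.

343 km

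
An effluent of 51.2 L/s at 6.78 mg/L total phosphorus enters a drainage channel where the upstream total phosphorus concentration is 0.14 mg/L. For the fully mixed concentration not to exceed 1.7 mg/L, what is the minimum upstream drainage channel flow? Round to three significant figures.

167 L/s

Set C_mix = 1.7: (Q·0.1400 + 51.20·6.780) / (Q + 51.20) = 1.7
→ Q = 51.20·(6.780 − 1.7)/(1.7 − 0.1400) = 166.7 L/s.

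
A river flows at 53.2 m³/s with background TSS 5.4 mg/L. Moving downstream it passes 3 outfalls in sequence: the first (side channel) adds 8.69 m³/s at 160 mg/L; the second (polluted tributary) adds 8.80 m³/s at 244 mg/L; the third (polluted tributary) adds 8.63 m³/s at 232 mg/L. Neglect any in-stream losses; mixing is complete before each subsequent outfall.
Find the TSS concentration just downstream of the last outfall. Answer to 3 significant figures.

After outfall 1: Q = 53.20 + 8.690 = 61.89 m³/s; C = (53.20·5.400 + 8.690·160.0)/61.89 = 27.11 mg/L.
After outfall 2: Q = 61.89 + 8.800 = 70.69 m³/s; C = (61.89·27.11 + 8.800·244.0)/70.69 = 54.11 mg/L.
After outfall 3: Q = 70.69 + 8.630 = 79.32 m³/s; C = (70.69·54.11 + 8.630·232.0)/79.32 = 73.46 mg/L.

73.5 mg/L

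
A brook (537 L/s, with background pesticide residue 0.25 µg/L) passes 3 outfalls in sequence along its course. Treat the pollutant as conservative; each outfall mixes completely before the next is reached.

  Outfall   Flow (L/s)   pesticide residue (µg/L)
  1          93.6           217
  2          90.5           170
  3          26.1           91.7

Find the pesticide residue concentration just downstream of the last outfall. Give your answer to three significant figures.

51.2 µg/L

Outfall 1: combined Q = 630.6 L/s; C = (537.0·0.2500 + 93.60·217.0)/630.6 = 32.42 µg/L.
Outfall 2: combined Q = 721.1 L/s; C = (630.6·32.42 + 90.50·170.0)/721.1 = 49.69 µg/L.
Outfall 3: combined Q = 747.2 L/s; C = (721.1·49.69 + 26.10·91.70)/747.2 = 51.16 µg/L.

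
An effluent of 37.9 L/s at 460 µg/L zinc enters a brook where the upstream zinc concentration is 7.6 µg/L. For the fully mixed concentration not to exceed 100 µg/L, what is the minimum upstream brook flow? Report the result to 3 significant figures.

Set C_mix = 100: (Q·7.600 + 37.90·460.0) / (Q + 37.90) = 100
→ Q = 37.90·(460.0 − 100)/(100 − 7.600) = 147.7 L/s.

148 L/s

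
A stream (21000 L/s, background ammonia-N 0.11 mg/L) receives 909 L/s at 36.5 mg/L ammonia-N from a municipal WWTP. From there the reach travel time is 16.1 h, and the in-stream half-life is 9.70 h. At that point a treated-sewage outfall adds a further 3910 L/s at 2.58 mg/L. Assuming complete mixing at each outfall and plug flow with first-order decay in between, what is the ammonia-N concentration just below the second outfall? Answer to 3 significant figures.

0.826 mg/L

Conservation of mass: C = (21000·0.1100 + 909.0·36.50) / 21910 = 35490/21910 = 1.620 mg/L; combined flow 21910 L/s.
Half-life 9.70 h → k = ln 2 / 9.70 = 0.07146 h⁻¹ = 1.715 d⁻¹.
Applying C = C₀e^(−kt): 1.620 × 0.3165 = 0.5126 mg/L.
Second outfall: C = (21910·0.5126 + 3910·2.580)/25820 = 0.8257 mg/L.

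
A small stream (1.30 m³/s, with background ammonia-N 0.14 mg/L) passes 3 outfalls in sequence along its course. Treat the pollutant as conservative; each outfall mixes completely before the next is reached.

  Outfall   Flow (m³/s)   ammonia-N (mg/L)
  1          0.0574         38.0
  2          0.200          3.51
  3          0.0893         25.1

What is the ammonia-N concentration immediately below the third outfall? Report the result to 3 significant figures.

3.22 mg/L

Below outfall 1: Q → 1.357 m³/s, C = (1.300·0.1400 + 0.05740·38.00)/1.357 = 1.741 mg/L.
Below outfall 2: Q → 1.557 m³/s, C = (1.357·1.741 + 0.2000·3.510)/1.557 = 1.968 mg/L.
Below outfall 3: Q → 1.647 m³/s, C = (1.557·1.968 + 0.08930·25.10)/1.647 = 3.223 mg/L.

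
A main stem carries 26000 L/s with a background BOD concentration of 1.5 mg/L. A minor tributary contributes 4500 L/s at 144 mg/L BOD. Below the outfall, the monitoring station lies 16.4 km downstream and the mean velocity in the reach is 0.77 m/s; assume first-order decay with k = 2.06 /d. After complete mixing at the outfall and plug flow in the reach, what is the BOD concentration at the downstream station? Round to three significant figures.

Mixed concentration C = ΣQC/ΣQ = (26000·1.500 + 4500·144.0) / 30500 = 687000/30500 = 22.52 mg/L.
Travel time t = 16.4·1000 / 0.77 = 21300 s = 5.916 h.
Decay over the reach: 22.52·exp(−kt) = 22.52·0.6018 = 13.56 mg/L.

13.6 mg/L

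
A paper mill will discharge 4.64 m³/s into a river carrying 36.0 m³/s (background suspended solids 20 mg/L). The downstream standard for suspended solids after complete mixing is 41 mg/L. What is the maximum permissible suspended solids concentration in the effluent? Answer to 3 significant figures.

At the limit, (Qr·Cr + Qe·Cₑ)/(Qr + Qe) = 41:
Cₑ = (40.64·41 − 36.00·20.00) / 4.640 = 203.9 mg/L.

204 mg/L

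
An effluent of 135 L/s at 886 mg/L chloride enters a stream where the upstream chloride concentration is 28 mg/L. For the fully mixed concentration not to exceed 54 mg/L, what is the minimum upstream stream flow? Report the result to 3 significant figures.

Set C_mix = 54: (Q·28.00 + 135.0·886.0) / (Q + 135.0) = 54
→ Q = 135.0·(886.0 − 54)/(54 − 28.00) = 4320 L/s.

4320 L/s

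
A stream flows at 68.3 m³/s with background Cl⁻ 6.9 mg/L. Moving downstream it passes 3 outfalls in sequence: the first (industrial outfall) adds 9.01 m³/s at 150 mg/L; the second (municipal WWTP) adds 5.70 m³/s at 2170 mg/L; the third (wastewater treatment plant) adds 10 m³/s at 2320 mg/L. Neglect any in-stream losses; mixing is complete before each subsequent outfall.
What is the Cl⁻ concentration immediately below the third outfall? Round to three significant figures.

Below outfall 1: Q → 77.31 m³/s, C = (68.30·6.900 + 9.010·150.0)/77.31 = 23.58 mg/L.
Below outfall 2: Q → 83.01 m³/s, C = (77.31·23.58 + 5.700·2170)/83.01 = 171.0 mg/L.
Below outfall 3: Q → 93.01 m³/s, C = (83.01·171.0 + 10.00·2320)/93.01 = 402.0 mg/L.

402 mg/L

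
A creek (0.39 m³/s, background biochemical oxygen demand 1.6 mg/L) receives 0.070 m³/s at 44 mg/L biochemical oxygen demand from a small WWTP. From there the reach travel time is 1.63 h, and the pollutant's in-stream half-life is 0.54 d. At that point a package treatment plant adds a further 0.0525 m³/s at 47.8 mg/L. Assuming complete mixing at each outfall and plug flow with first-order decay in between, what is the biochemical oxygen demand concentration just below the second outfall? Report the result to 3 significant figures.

11.5 mg/L

Conservation of mass: C = (0.3900·1.600 + 0.07000·44.00) / 0.4600 = 3.704/0.4600 = 8.052 mg/L; combined flow 0.4600 m³/s.
Half-life 0.54 d → k = ln 2 / 0.54 = 1.284 d⁻¹.
Decay over the reach: 8.052·exp(−kt) = 8.052·0.9165 = 7.380 mg/L.
Second outfall: C = (0.4600·7.380 + 0.05250·47.80)/0.5125 = 11.52 mg/L.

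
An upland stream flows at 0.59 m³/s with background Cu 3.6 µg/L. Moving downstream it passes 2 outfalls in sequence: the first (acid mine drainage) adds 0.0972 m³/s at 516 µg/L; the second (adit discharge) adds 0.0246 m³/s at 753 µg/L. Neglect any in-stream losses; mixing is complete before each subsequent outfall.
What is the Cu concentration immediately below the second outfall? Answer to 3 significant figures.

Outfall 1: combined Q = 0.6872 m³/s; C = (0.5900·3.600 + 0.09720·516.0)/0.6872 = 76.08 µg/L.
Outfall 2: combined Q = 0.7118 m³/s; C = (0.6872·76.08 + 0.02460·753.0)/0.7118 = 99.47 µg/L.

99.5 µg/L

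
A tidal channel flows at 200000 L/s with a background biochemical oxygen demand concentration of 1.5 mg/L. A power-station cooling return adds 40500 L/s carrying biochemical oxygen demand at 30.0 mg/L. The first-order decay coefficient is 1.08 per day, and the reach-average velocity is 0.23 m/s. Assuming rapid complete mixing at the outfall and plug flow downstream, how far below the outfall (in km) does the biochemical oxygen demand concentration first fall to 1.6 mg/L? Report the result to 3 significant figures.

Mass balance: C = (200000·1.500 + 40500·30.00) / 240500 = 1515000/240500 = 6.299 mg/L.
Set 6.299·exp(−k·t) = 1.6 → t = ln(6.299/1.6)/k = 109600 s = 30.45 h.
Distance = v·t = 0.23·109600 = 25220 m = 25.22 km.

25.2 km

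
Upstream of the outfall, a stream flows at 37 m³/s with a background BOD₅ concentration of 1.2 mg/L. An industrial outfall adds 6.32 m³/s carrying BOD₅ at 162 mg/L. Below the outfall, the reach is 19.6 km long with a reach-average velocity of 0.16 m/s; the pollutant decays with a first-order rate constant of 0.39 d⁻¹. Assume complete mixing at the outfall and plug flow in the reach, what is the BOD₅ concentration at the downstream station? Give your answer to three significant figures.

14.2 mg/L

Conservation of mass: C = (37.00·1.200 + 6.320·162.0) / 43.32 = 1068/43.32 = 24.66 mg/L.
Travel time t = 19.6·1000 / 0.16 = 122500 s = 34.03 h.
Applying C = C₀e^(−kt): 24.66 × 0.5752 = 14.19 mg/L.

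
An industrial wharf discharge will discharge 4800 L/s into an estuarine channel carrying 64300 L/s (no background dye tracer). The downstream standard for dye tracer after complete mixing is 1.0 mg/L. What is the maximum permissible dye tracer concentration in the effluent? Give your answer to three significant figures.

At the limit, (Qr·Cr + Qe·Cₑ)/(Qr + Qe) = 1.0:
Cₑ = (69100·1.0 − 64300·0) / 4800 = 14.40 mg/L.

14.4 mg/L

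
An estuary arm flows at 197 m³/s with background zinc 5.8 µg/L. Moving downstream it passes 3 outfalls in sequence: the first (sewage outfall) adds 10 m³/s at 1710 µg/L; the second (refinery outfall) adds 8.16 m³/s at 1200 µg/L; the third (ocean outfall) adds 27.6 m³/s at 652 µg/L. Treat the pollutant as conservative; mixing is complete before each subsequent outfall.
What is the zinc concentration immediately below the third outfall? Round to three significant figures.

After outfall 1: Q = 197.0 + 10.00 = 207.0 m³/s; C = (197.0·5.800 + 10.00·1710)/207.0 = 88.13 µg/L.
After outfall 2: Q = 207.0 + 8.160 = 215.2 m³/s; C = (207.0·88.13 + 8.160·1200)/215.2 = 130.3 µg/L.
After outfall 3: Q = 215.2 + 27.60 = 242.8 m³/s; C = (215.2·130.3 + 27.60·652.0)/242.8 = 189.6 µg/L.

190 µg/L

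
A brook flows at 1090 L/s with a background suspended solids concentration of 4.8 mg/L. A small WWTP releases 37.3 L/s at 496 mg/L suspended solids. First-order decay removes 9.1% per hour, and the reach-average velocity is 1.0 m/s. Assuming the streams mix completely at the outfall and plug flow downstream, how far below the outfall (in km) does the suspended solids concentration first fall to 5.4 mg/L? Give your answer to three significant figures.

Conservation of mass: C = (1090·4.800 + 37.30·496.0) / 1127 = 23730/1127 = 21.05 mg/L.
9.1%/h lost → k = −ln(1 − 0.091) = 0.09541 h⁻¹.
Set 21.05·exp(−k·t) = 5.4 → t = ln(21.05/5.4)/k = 51340 s = 14.26 h.
Distance = v·t = 1.0·51340 = 51340 m = 51.34 km.

51.3 km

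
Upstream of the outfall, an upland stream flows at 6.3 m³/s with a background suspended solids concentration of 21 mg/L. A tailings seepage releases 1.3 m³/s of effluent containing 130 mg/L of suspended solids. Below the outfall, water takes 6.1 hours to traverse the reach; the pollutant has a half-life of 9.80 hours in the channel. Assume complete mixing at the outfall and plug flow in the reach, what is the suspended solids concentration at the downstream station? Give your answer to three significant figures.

25.8 mg/L

Mixed concentration C = ΣQC/ΣQ = (6.300·21.00 + 1.300·130.0) / 7.600 = 301.3/7.600 = 39.64 mg/L.
Half-life 9.80 h → k = ln 2 / 9.80 = 0.07073 h⁻¹ = 1.698 d⁻¹.
Applying C = C₀e^(−kt): 39.64 × 0.6496 = 25.75 mg/L.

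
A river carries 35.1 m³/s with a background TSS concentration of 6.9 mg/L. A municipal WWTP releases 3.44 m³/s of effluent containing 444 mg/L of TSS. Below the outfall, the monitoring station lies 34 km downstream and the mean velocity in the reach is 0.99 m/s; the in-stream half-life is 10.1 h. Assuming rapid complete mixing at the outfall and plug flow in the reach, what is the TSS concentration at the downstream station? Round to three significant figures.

After mixing, C = (35.10·6.900 + 3.440·444.0) / 38.54 = 1770/38.54 = 45.91 mg/L.
Travel time t = 34·1000 / 0.99 = 34340 s = 9.540 h.
Half-life 10.1 h → k = ln 2 / 10.1 = 0.06863 h⁻¹ = 1.647 d⁻¹.
Applying C = C₀e^(−kt): 45.91 × 0.5196 = 23.86 mg/L.

23.9 mg/L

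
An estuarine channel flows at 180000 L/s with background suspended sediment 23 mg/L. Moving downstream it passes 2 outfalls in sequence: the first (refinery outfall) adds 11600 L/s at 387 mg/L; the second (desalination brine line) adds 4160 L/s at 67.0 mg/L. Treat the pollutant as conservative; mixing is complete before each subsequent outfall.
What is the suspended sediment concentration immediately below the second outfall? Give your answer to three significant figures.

45.5 mg/L

Outfall 1: combined Q = 191600 L/s; C = (180000·23.00 + 11600·387.0)/191600 = 45.04 mg/L.
Outfall 2: combined Q = 195800 L/s; C = (191600·45.04 + 4160·67.00)/195800 = 45.50 mg/L.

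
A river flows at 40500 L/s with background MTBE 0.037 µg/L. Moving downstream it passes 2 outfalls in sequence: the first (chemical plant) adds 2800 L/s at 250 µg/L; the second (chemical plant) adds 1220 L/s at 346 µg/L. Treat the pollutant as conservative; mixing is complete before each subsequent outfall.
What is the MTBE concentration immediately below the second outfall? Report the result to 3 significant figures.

After outfall 1: Q = 40500 + 2800 = 43300 L/s; C = (40500·0.03700 + 2800·250.0)/43300 = 16.20 µg/L.
After outfall 2: Q = 43300 + 1220 = 44520 L/s; C = (43300·16.20 + 1220·346.0)/44520 = 25.24 µg/L.

25.2 µg/L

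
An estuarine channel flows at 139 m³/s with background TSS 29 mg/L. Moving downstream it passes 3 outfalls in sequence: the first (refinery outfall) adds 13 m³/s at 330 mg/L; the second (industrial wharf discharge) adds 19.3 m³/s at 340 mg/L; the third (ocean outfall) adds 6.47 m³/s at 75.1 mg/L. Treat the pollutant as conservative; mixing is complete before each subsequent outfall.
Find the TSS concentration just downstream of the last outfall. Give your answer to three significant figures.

Outfall 1: combined Q = 152.0 m³/s; C = (139.0·29.00 + 13.00·330.0)/152.0 = 54.74 mg/L.
Outfall 2: combined Q = 171.3 m³/s; C = (152.0·54.74 + 19.30·340.0)/171.3 = 86.88 mg/L.
Outfall 3: combined Q = 177.8 m³/s; C = (171.3·86.88 + 6.470·75.10)/177.8 = 86.45 mg/L.

86.5 mg/L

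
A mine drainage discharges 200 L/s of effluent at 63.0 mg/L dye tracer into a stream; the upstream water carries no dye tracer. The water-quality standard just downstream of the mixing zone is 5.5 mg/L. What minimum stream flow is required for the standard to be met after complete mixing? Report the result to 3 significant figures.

2090 L/s

Set C_mix = 5.5: (Q·0 + 200.0·63.00) / (Q + 200.0) = 5.5
→ Q = 200.0·(63.00 − 5.5)/(5.5 − 0) = 2091 L/s.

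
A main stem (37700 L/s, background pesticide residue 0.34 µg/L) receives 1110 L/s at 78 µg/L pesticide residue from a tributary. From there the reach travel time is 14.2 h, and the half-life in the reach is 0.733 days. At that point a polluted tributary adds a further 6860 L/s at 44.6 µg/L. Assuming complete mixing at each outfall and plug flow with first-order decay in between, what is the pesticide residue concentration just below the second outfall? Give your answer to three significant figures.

7.94 µg/L

Mixed concentration C = ΣQC/ΣQ = (37700·0.3400 + 1110·78.00) / 38810 = 99400/38810 = 2.561 µg/L; combined flow 38810 L/s.
Half-life 0.733 d → k = ln 2 / 0.733 = 0.9456 d⁻¹.
First-order decay: C = 2.561·exp(−k·t) = 2.561·0.5715 = 1.464 µg/L.
Second outfall: C = (38810·1.464 + 6860·44.60)/45670 = 7.943 µg/L.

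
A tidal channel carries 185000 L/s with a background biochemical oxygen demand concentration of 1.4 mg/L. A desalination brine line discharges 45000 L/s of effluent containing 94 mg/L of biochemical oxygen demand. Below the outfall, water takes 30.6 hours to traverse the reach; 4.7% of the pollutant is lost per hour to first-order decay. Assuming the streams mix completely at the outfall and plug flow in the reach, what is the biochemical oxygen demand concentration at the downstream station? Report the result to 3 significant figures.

4.47 mg/L

Mass balance: C = (185000·1.400 + 45000·94.00) / 230000 = 4489000/230000 = 19.52 mg/L.
4.7%/h lost → k = −ln(1 − 0.047) = 0.04814 h⁻¹.
After decay, C = 19.52 × e^(−kt) = 19.52 × 0.2292 = 4.474 mg/L.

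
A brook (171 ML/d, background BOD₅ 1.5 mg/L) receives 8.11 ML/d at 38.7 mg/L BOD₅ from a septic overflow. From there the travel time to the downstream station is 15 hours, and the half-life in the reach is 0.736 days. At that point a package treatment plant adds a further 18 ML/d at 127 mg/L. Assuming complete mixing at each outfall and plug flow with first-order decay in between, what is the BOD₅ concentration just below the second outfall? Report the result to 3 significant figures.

13.2 mg/L

Conservation of mass: C = (171.0·1.500 + 8.110·38.70) / 179.1 = 570.4/179.1 = 3.184 mg/L; combined flow 179.1 ML/d.
Half-life 0.736 d → k = ln 2 / 0.736 = 0.9418 d⁻¹.
Applying C = C₀e^(−kt): 3.184 × 0.5551 = 1.768 mg/L.
At the second outfall, C = (179.1·1.768 + 18.00·127.0) / (179.1 + 18.00) = 13.20 mg/L.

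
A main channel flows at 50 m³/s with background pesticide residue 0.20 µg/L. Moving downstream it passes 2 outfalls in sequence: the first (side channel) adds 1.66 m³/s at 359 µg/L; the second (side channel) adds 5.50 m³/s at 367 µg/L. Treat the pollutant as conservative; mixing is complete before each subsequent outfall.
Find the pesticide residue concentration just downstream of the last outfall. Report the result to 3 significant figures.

45.9 µg/L

Outfall 1: combined Q = 51.66 m³/s; C = (50.00·0.2000 + 1.660·359.0)/51.66 = 11.73 µg/L.
Outfall 2: combined Q = 57.16 m³/s; C = (51.66·11.73 + 5.500·367.0)/57.16 = 45.91 µg/L.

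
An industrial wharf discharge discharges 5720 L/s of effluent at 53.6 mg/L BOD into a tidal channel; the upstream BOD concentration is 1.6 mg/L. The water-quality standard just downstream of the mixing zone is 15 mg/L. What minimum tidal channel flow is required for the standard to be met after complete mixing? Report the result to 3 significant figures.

16500 L/s

Set C_mix = 15: (Q·1.600 + 5720·53.60) / (Q + 5720) = 15
→ Q = 5720·(53.60 − 15)/(15 − 1.600) = 16480 L/s.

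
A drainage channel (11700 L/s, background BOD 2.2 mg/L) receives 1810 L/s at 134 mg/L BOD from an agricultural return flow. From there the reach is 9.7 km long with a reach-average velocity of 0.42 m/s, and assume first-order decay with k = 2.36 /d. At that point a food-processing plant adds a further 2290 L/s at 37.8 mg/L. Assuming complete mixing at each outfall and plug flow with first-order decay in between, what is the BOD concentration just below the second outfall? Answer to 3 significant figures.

Conservation of mass: C = (11700·2.200 + 1810·134.0) / 13510 = 268300/13510 = 19.86 mg/L; combined flow 13510 L/s.
Travel time t = 9.7·1000 / 0.42 = 23100 s = 6.415 h.
After decay, C = 19.86 × e^(−kt) = 19.86 × 0.5321 = 10.57 mg/L.
Second outfall: C = (13510·10.57 + 2290·37.80)/15800 = 14.51 mg/L.

14.5 mg/L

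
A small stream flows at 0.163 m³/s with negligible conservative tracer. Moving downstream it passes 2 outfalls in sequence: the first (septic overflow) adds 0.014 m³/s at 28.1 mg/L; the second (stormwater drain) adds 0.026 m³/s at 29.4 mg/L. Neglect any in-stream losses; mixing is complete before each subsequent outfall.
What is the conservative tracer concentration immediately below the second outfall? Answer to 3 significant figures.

5.70 mg/L

After outfall 1: Q = 0.1630 + 0.01400 = 0.1770 m³/s; C = (0.1630·0 + 0.01400·28.10)/0.1770 = 2.223 mg/L.
After outfall 2: Q = 0.1770 + 0.02600 = 0.2030 m³/s; C = (0.1770·2.223 + 0.02600·29.40)/0.2030 = 5.703 mg/L.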